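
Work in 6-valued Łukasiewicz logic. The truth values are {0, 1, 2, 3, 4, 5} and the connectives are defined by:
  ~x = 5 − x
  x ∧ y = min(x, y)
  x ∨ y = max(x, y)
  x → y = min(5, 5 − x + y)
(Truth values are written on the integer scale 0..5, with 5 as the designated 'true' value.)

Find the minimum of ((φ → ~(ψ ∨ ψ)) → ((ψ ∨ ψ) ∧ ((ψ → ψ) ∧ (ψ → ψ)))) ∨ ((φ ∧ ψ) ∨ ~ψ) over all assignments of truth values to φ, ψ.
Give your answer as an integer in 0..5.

Take φ = 0, ψ = 2:
ψ ∨ ψ = 2 ∨ 2 = 2
~(ψ ∨ ψ) = ~2 = 3
φ → ~(ψ ∨ ψ) = 0 → 3 = 5
ψ ∨ ψ = 2 ∨ 2 = 2
ψ → ψ = 2 → 2 = 5
ψ → ψ = 2 → 2 = 5
(ψ → ψ) ∧ (ψ → ψ) = 5 ∧ 5 = 5
(ψ ∨ ψ) ∧ ((ψ → ψ) ∧ (ψ → ψ)) = 2 ∧ 5 = 2
(φ → ~(ψ ∨ ψ)) → ((ψ ∨ ψ) ∧ ((ψ → ψ) ∧ (ψ → ψ))) = 5 → 2 = 2
φ ∧ ψ = 0 ∧ 2 = 0
~ψ = ~2 = 3
(φ ∧ ψ) ∨ ~ψ = 0 ∨ 3 = 3
((φ → ~(ψ ∨ ψ)) → ((ψ ∨ ψ) ∧ ((ψ → ψ) ∧ (ψ → ψ)))) ∨ ((φ ∧ ψ) ∨ ~ψ) = 2 ∨ 3 = 3
No assignment yields a value below 3, so this is the minimum.

3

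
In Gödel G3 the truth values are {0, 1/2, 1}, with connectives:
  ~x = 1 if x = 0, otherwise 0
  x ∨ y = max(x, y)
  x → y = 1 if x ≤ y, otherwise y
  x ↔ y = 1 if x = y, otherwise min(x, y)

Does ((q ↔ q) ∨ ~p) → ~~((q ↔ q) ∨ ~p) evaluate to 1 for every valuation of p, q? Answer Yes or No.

Yes

p = 0, q = 0 ↦ 1
p = 0, q = 1/2 ↦ 1
p = 0, q = 1 ↦ 1
p = 1/2, q = 0 ↦ 1
p = 1/2, q = 1/2 ↦ 1
p = 1/2, q = 1 ↦ 1
p = 1, q = 0 ↦ 1
p = 1, q = 1/2 ↦ 1
p = 1, q = 1 ↦ 1
Every assignment gives a value ≥ 1.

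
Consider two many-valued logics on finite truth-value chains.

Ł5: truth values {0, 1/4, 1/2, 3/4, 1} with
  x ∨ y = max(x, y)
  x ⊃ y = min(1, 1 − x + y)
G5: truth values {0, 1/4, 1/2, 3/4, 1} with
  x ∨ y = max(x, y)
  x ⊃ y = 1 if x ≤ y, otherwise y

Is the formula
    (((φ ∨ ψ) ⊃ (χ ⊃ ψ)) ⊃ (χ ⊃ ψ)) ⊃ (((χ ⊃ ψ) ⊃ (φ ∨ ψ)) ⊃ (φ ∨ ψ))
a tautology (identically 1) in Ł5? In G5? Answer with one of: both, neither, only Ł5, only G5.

In Ł5: every assignment gives 1 — tautology.
In G5: at φ = 1/4, ψ = 0, χ = 1/4 the value is 1/4 — not a tautology.

only Ł5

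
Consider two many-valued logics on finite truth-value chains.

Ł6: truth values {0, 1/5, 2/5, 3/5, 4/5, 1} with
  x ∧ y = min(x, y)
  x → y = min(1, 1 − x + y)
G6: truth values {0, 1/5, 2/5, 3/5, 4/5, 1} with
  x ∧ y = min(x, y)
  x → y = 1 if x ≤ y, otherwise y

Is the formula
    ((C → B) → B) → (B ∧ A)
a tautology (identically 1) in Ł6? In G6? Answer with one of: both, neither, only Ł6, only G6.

neither

In Ł6: at A = 0, B = 0, C = 1/5 the value is 4/5 — not a tautology.
In G6: at A = 0, B = 0, C = 1/5 the value is 0 — not a tautology.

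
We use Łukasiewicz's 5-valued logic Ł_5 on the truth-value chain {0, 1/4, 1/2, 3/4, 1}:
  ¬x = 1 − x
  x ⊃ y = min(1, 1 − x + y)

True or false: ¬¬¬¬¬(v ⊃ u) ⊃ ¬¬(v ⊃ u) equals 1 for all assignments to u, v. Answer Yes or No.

Counterexample: take u = 0, v = 3/4.
v ⊃ u = 3/4 ⊃ 0 = 1/4
¬(v ⊃ u) = ¬1/4 = 3/4
¬¬(v ⊃ u) = ¬3/4 = 1/4
¬¬¬(v ⊃ u) = ¬1/4 = 3/4
¬¬¬¬(v ⊃ u) = ¬3/4 = 1/4
¬¬¬¬¬(v ⊃ u) = ¬1/4 = 3/4
v ⊃ u = 3/4 ⊃ 0 = 1/4
¬(v ⊃ u) = ¬1/4 = 3/4
¬¬(v ⊃ u) = ¬3/4 = 1/4
¬¬¬¬¬(v ⊃ u) ⊃ ¬¬(v ⊃ u) = 3/4 ⊃ 1/4 = 1/2
This gives 1/2 ≠ 1.

No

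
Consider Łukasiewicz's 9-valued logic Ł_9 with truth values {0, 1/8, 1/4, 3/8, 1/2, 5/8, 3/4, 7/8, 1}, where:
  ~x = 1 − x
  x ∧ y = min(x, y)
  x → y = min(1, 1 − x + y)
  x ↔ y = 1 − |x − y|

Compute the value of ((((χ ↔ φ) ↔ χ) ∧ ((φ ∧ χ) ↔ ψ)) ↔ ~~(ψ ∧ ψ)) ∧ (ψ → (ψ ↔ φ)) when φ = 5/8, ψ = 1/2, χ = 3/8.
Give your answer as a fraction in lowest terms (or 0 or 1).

7/8

χ ↔ φ = 3/8 ↔ 5/8 = 3/4
(χ ↔ φ) ↔ χ = 3/4 ↔ 3/8 = 5/8
φ ∧ χ = 5/8 ∧ 3/8 = 3/8
(φ ∧ χ) ↔ ψ = 3/8 ↔ 1/2 = 7/8
((χ ↔ φ) ↔ χ) ∧ ((φ ∧ χ) ↔ ψ) = 5/8 ∧ 7/8 = 5/8
ψ ∧ ψ = 1/2 ∧ 1/2 = 1/2
~(ψ ∧ ψ) = ~1/2 = 1/2
~~(ψ ∧ ψ) = ~1/2 = 1/2
(((χ ↔ φ) ↔ χ) ∧ ((φ ∧ χ) ↔ ψ)) ↔ ~~(ψ ∧ ψ) = 5/8 ↔ 1/2 = 7/8
ψ ↔ φ = 1/2 ↔ 5/8 = 7/8
ψ → (ψ ↔ φ) = 1/2 → 7/8 = 1
((((χ ↔ φ) ↔ χ) ∧ ((φ ∧ χ) ↔ ψ)) ↔ ~~(ψ ∧ ψ)) ∧ (ψ → (ψ ↔ φ)) = 7/8 ∧ 1 = 7/8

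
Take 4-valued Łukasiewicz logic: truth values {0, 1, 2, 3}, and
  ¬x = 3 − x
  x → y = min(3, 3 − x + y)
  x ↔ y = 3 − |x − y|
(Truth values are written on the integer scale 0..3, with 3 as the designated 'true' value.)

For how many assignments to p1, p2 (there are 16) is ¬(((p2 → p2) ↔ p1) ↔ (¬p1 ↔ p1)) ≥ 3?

4

p1 = 0, p2 = 0 ↦ 0  <
p1 = 0, p2 = 1 ↦ 0  <
p1 = 0, p2 = 2 ↦ 0  <
p1 = 0, p2 = 3 ↦ 0  <
p1 = 1, p2 = 0 ↦ 1  <
p1 = 1, p2 = 1 ↦ 1  <
p1 = 1, p2 = 2 ↦ 1  <
p1 = 1, p2 = 3 ↦ 1  <
p1 = 2, p2 = 0 ↦ 0  <
p1 = 2, p2 = 1 ↦ 0  <
p1 = 2, p2 = 2 ↦ 0  <
p1 = 2, p2 = 3 ↦ 0  <
p1 = 3, p2 = 0 ↦ 3  ≥
p1 = 3, p2 = 1 ↦ 3  ≥
p1 = 3, p2 = 2 ↦ 3  ≥
p1 = 3, p2 = 3 ↦ 3  ≥
So 4 of the 16 assignments meet the threshold.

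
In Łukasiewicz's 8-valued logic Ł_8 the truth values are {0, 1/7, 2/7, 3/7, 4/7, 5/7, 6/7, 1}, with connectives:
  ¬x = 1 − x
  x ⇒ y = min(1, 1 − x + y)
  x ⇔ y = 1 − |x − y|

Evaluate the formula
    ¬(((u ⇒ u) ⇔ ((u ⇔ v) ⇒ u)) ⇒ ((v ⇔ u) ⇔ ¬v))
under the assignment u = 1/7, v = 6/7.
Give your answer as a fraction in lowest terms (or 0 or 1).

u ⇒ u = 1/7 ⇒ 1/7 = 1
u ⇔ v = 1/7 ⇔ 6/7 = 2/7
(u ⇔ v) ⇒ u = 2/7 ⇒ 1/7 = 6/7
(u ⇒ u) ⇔ ((u ⇔ v) ⇒ u) = 1 ⇔ 6/7 = 6/7
v ⇔ u = 6/7 ⇔ 1/7 = 2/7
¬v = ¬6/7 = 1/7
(v ⇔ u) ⇔ ¬v = 2/7 ⇔ 1/7 = 6/7
((u ⇒ u) ⇔ ((u ⇔ v) ⇒ u)) ⇒ ((v ⇔ u) ⇔ ¬v) = 6/7 ⇒ 6/7 = 1
¬(((u ⇒ u) ⇔ ((u ⇔ v) ⇒ u)) ⇒ ((v ⇔ u) ⇔ ¬v)) = ¬1 = 0

0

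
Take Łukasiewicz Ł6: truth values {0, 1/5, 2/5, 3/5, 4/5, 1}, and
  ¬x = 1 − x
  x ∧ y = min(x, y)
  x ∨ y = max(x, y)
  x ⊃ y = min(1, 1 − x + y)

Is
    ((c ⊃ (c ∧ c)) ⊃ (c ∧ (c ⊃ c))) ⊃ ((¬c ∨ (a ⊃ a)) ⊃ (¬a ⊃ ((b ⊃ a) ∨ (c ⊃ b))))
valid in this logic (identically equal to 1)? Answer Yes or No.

Counterexample: take a = 0, b = 1/5, c = 1.
c ∧ c = 1 ∧ 1 = 1
c ⊃ (c ∧ c) = 1 ⊃ 1 = 1
c ⊃ c = 1 ⊃ 1 = 1
c ∧ (c ⊃ c) = 1 ∧ 1 = 1
(c ⊃ (c ∧ c)) ⊃ (c ∧ (c ⊃ c)) = 1 ⊃ 1 = 1
¬c = ¬1 = 0
a ⊃ a = 0 ⊃ 0 = 1
¬c ∨ (a ⊃ a) = 0 ∨ 1 = 1
¬a = ¬0 = 1
b ⊃ a = 1/5 ⊃ 0 = 4/5
c ⊃ b = 1 ⊃ 1/5 = 1/5
(b ⊃ a) ∨ (c ⊃ b) = 4/5 ∨ 1/5 = 4/5
¬a ⊃ ((b ⊃ a) ∨ (c ⊃ b)) = 1 ⊃ 4/5 = 4/5
(¬c ∨ (a ⊃ a)) ⊃ (¬a ⊃ ((b ⊃ a) ∨ (c ⊃ b))) = 1 ⊃ 4/5 = 4/5
((c ⊃ (c ∧ c)) ⊃ (c ∧ (c ⊃ c))) ⊃ ((¬c ∨ (a ⊃ a)) ⊃ (¬a ⊃ ((b ⊃ a) ∨ (c ⊃ b)))) = 1 ⊃ 4/5 = 4/5
This gives 4/5 ≠ 1.

No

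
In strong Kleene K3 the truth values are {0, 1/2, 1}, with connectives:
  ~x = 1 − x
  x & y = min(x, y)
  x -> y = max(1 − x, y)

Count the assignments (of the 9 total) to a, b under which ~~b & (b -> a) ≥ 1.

1

a = 0, b = 0 ↦ 0  <
a = 0, b = 1/2 ↦ 1/2  <
a = 0, b = 1 ↦ 0  <
a = 1/2, b = 0 ↦ 0  <
a = 1/2, b = 1/2 ↦ 1/2  <
a = 1/2, b = 1 ↦ 1/2  <
a = 1, b = 0 ↦ 0  <
a = 1, b = 1/2 ↦ 1/2  <
a = 1, b = 1 ↦ 1  ≥
So 1 of the 9 assignments meets the threshold.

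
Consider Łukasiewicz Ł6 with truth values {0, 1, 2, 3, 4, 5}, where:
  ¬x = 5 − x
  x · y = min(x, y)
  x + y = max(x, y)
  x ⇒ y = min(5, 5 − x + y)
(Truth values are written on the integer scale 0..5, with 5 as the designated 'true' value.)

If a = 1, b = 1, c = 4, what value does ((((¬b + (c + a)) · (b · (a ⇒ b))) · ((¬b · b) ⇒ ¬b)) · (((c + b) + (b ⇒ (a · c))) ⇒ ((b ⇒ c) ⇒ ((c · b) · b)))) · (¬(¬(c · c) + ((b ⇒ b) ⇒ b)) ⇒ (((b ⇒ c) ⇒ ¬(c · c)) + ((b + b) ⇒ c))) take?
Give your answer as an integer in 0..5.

¬b = ¬1 = 4
c + a = 4 + 1 = 4
¬b + (c + a) = 4 + 4 = 4
a ⇒ b = 1 ⇒ 1 = 5
b · (a ⇒ b) = 1 · 5 = 1
(¬b + (c + a)) · (b · (a ⇒ b)) = 4 · 1 = 1
¬b = ¬1 = 4
¬b · b = 4 · 1 = 1
¬b = ¬1 = 4
(¬b · b) ⇒ ¬b = 1 ⇒ 4 = 5
((¬b + (c + a)) · (b · (a ⇒ b))) · ((¬b · b) ⇒ ¬b) = 1 · 5 = 1
c + b = 4 + 1 = 4
a · c = 1 · 4 = 1
b ⇒ (a · c) = 1 ⇒ 1 = 5
(c + b) + (b ⇒ (a · c)) = 4 + 5 = 5
b ⇒ c = 1 ⇒ 4 = 5
c · b = 4 · 1 = 1
(c · b) · b = 1 · 1 = 1
(b ⇒ c) ⇒ ((c · b) · b) = 5 ⇒ 1 = 1
((c + b) + (b ⇒ (a · c))) ⇒ ((b ⇒ c) ⇒ ((c · b) · b)) = 5 ⇒ 1 = 1
(((¬b + (c + a)) · (b · (a ⇒ b))) · ((¬b · b) ⇒ ¬b)) · (((c + b) + (b ⇒ (a · c))) ⇒ ((b ⇒ c) ⇒ ((c · b) · b))) = 1 · 1 = 1
c · c = 4 · 4 = 4
¬(c · c) = ¬4 = 1
b ⇒ b = 1 ⇒ 1 = 5
(b ⇒ b) ⇒ b = 5 ⇒ 1 = 1
¬(c · c) + ((b ⇒ b) ⇒ b) = 1 + 1 = 1
¬(¬(c · c) + ((b ⇒ b) ⇒ b)) = ¬1 = 4
b ⇒ c = 1 ⇒ 4 = 5
c · c = 4 · 4 = 4
¬(c · c) = ¬4 = 1
(b ⇒ c) ⇒ ¬(c · c) = 5 ⇒ 1 = 1
b + b = 1 + 1 = 1
(b + b) ⇒ c = 1 ⇒ 4 = 5
((b ⇒ c) ⇒ ¬(c · c)) + ((b + b) ⇒ c) = 1 + 5 = 5
¬(¬(c · c) + ((b ⇒ b) ⇒ b)) ⇒ (((b ⇒ c) ⇒ ¬(c · c)) + ((b + b) ⇒ c)) = 4 ⇒ 5 = 5
((((¬b + (c + a)) · (b · (a ⇒ b))) · ((¬b · b) ⇒ ¬b)) · (((c + b) + (b ⇒ (a · c))) ⇒ ((b ⇒ c) ⇒ ((c · b) · b)))) · (¬(¬(c · c) + ((b ⇒ b) ⇒ b)) ⇒ (((b ⇒ c) ⇒ ¬(c · c)) + ((b + b) ⇒ c))) = 1 · 5 = 1

1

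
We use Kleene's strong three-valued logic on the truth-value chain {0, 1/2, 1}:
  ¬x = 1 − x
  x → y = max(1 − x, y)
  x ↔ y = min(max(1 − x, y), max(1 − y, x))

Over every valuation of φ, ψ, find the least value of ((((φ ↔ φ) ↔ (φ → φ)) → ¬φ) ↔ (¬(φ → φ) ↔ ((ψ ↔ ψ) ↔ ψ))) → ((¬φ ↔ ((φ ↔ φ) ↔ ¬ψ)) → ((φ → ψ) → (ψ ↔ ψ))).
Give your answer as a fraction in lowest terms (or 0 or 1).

Take φ = 0, ψ = 1/2:
φ ↔ φ = 0 ↔ 0 = 1
φ → φ = 0 → 0 = 1
(φ ↔ φ) ↔ (φ → φ) = 1 ↔ 1 = 1
¬φ = ¬0 = 1
((φ ↔ φ) ↔ (φ → φ)) → ¬φ = 1 → 1 = 1
φ → φ = 0 → 0 = 1
¬(φ → φ) = ¬1 = 0
ψ ↔ ψ = 1/2 ↔ 1/2 = 1/2
(ψ ↔ ψ) ↔ ψ = 1/2 ↔ 1/2 = 1/2
¬(φ → φ) ↔ ((ψ ↔ ψ) ↔ ψ) = 0 ↔ 1/2 = 1/2
(((φ ↔ φ) ↔ (φ → φ)) → ¬φ) ↔ (¬(φ → φ) ↔ ((ψ ↔ ψ) ↔ ψ)) = 1 ↔ 1/2 = 1/2
¬φ = ¬0 = 1
φ ↔ φ = 0 ↔ 0 = 1
¬ψ = ¬1/2 = 1/2
(φ ↔ φ) ↔ ¬ψ = 1 ↔ 1/2 = 1/2
¬φ ↔ ((φ ↔ φ) ↔ ¬ψ) = 1 ↔ 1/2 = 1/2
φ → ψ = 0 → 1/2 = 1
ψ ↔ ψ = 1/2 ↔ 1/2 = 1/2
(φ → ψ) → (ψ ↔ ψ) = 1 → 1/2 = 1/2
(¬φ ↔ ((φ ↔ φ) ↔ ¬ψ)) → ((φ → ψ) → (ψ ↔ ψ)) = 1/2 → 1/2 = 1/2
((((φ ↔ φ) ↔ (φ → φ)) → ¬φ) ↔ (¬(φ → φ) ↔ ((ψ ↔ ψ) ↔ ψ))) → ((¬φ ↔ ((φ ↔ φ) ↔ ¬ψ)) → ((φ → ψ) → (ψ ↔ ψ))) = 1/2 → 1/2 = 1/2
No assignment yields a value below 1/2, so this is the minimum.

1/2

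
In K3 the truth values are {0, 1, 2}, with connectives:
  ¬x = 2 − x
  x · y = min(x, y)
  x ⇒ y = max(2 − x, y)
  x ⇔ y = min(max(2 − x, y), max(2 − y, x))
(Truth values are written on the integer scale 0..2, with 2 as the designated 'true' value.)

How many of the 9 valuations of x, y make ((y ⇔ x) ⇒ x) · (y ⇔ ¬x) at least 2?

x = 0, y = 0 ↦ 0  <
x = 0, y = 1 ↦ 1  <
x = 0, y = 2 ↦ 2  ≥
x = 1, y = 0 ↦ 1  <
x = 1, y = 1 ↦ 1  <
x = 1, y = 2 ↦ 1  <
x = 2, y = 0 ↦ 2  ≥
x = 2, y = 1 ↦ 1  <
x = 2, y = 2 ↦ 0  <
So 2 of the 9 assignments meet the threshold.

2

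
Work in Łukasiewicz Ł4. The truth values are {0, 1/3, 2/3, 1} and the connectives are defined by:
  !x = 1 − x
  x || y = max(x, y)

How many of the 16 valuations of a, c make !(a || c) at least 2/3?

4

a = 0, c = 0 ↦ 1  ≥
a = 0, c = 1/3 ↦ 2/3  ≥
a = 0, c = 2/3 ↦ 1/3  <
a = 0, c = 1 ↦ 0  <
a = 1/3, c = 0 ↦ 2/3  ≥
a = 1/3, c = 1/3 ↦ 2/3  ≥
a = 1/3, c = 2/3 ↦ 1/3  <
a = 1/3, c = 1 ↦ 0  <
a = 2/3, c = 0 ↦ 1/3  <
a = 2/3, c = 1/3 ↦ 1/3  <
a = 2/3, c = 2/3 ↦ 1/3  <
a = 2/3, c = 1 ↦ 0  <
a = 1, c = 0 ↦ 0  <
a = 1, c = 1/3 ↦ 0  <
a = 1, c = 2/3 ↦ 0  <
a = 1, c = 1 ↦ 0  <
So 4 of the 16 assignments meet the threshold.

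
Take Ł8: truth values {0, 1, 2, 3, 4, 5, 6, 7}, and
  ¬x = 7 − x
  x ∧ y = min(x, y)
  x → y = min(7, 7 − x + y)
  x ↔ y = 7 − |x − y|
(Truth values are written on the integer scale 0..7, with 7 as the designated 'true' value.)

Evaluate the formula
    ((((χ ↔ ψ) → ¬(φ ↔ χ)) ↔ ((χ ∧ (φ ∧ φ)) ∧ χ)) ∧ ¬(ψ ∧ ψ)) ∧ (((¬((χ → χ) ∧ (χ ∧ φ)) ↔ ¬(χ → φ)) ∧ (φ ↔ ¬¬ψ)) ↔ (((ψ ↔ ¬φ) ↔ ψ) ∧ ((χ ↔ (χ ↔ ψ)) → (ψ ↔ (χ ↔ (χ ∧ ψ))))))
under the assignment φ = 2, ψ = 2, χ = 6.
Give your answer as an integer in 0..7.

2

χ ↔ ψ = 6 ↔ 2 = 3
φ ↔ χ = 2 ↔ 6 = 3
¬(φ ↔ χ) = ¬3 = 4
(χ ↔ ψ) → ¬(φ ↔ χ) = 3 → 4 = 7
φ ∧ φ = 2 ∧ 2 = 2
χ ∧ (φ ∧ φ) = 6 ∧ 2 = 2
(χ ∧ (φ ∧ φ)) ∧ χ = 2 ∧ 6 = 2
((χ ↔ ψ) → ¬(φ ↔ χ)) ↔ ((χ ∧ (φ ∧ φ)) ∧ χ) = 7 ↔ 2 = 2
ψ ∧ ψ = 2 ∧ 2 = 2
¬(ψ ∧ ψ) = ¬2 = 5
(((χ ↔ ψ) → ¬(φ ↔ χ)) ↔ ((χ ∧ (φ ∧ φ)) ∧ χ)) ∧ ¬(ψ ∧ ψ) = 2 ∧ 5 = 2
χ → χ = 6 → 6 = 7
χ ∧ φ = 6 ∧ 2 = 2
(χ → χ) ∧ (χ ∧ φ) = 7 ∧ 2 = 2
¬((χ → χ) ∧ (χ ∧ φ)) = ¬2 = 5
χ → φ = 6 → 2 = 3
¬(χ → φ) = ¬3 = 4
¬((χ → χ) ∧ (χ ∧ φ)) ↔ ¬(χ → φ) = 5 ↔ 4 = 6
¬ψ = ¬2 = 5
¬¬ψ = ¬5 = 2
φ ↔ ¬¬ψ = 2 ↔ 2 = 7
(¬((χ → χ) ∧ (χ ∧ φ)) ↔ ¬(χ → φ)) ∧ (φ ↔ ¬¬ψ) = 6 ∧ 7 = 6
¬φ = ¬2 = 5
ψ ↔ ¬φ = 2 ↔ 5 = 4
(ψ ↔ ¬φ) ↔ ψ = 4 ↔ 2 = 5
χ ↔ ψ = 6 ↔ 2 = 3
χ ↔ (χ ↔ ψ) = 6 ↔ 3 = 4
χ ∧ ψ = 6 ∧ 2 = 2
χ ↔ (χ ∧ ψ) = 6 ↔ 2 = 3
ψ ↔ (χ ↔ (χ ∧ ψ)) = 2 ↔ 3 = 6
(χ ↔ (χ ↔ ψ)) → (ψ ↔ (χ ↔ (χ ∧ ψ))) = 4 → 6 = 7
((ψ ↔ ¬φ) ↔ ψ) ∧ ((χ ↔ (χ ↔ ψ)) → (ψ ↔ (χ ↔ (χ ∧ ψ)))) = 5 ∧ 7 = 5
((¬((χ → χ) ∧ (χ ∧ φ)) ↔ ¬(χ → φ)) ∧ (φ ↔ ¬¬ψ)) ↔ (((ψ ↔ ¬φ) ↔ ψ) ∧ ((χ ↔ (χ ↔ ψ)) → (ψ ↔ (χ ↔ (χ ∧ ψ))))) = 6 ↔ 5 = 6
((((χ ↔ ψ) → ¬(φ ↔ χ)) ↔ ((χ ∧ (φ ∧ φ)) ∧ χ)) ∧ ¬(ψ ∧ ψ)) ∧ (((¬((χ → χ) ∧ (χ ∧ φ)) ↔ ¬(χ → φ)) ∧ (φ ↔ ¬¬ψ)) ↔ (((ψ ↔ ¬φ) ↔ ψ) ∧ ((χ ↔ (χ ↔ ψ)) → (ψ ↔ (χ ↔ (χ ∧ ψ)))))) = 2 ∧ 6 = 2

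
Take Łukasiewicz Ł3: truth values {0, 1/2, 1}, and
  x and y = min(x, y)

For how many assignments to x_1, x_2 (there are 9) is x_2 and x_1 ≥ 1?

1

x_1 = 0, x_2 = 0 ↦ 0  <
x_1 = 0, x_2 = 1/2 ↦ 0  <
x_1 = 0, x_2 = 1 ↦ 0  <
x_1 = 1/2, x_2 = 0 ↦ 0  <
x_1 = 1/2, x_2 = 1/2 ↦ 1/2  <
x_1 = 1/2, x_2 = 1 ↦ 1/2  <
x_1 = 1, x_2 = 0 ↦ 0  <
x_1 = 1, x_2 = 1/2 ↦ 1/2  <
x_1 = 1, x_2 = 1 ↦ 1  ≥
So 1 of the 9 assignments meets the threshold.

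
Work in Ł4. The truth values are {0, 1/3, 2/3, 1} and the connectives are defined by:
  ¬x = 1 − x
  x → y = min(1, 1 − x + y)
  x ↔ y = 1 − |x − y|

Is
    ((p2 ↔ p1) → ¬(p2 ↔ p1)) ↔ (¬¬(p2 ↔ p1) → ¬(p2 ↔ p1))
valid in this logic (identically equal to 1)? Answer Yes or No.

p1 = 0, p2 = 0 ↦ 1
p1 = 0, p2 = 1/3 ↦ 1
p1 = 0, p2 = 2/3 ↦ 1
p1 = 0, p2 = 1 ↦ 1
p1 = 1/3, p2 = 0 ↦ 1
p1 = 1/3, p2 = 1/3 ↦ 1
p1 = 1/3, p2 = 2/3 ↦ 1
p1 = 1/3, p2 = 1 ↦ 1
p1 = 2/3, p2 = 0 ↦ 1
p1 = 2/3, p2 = 1/3 ↦ 1
p1 = 2/3, p2 = 2/3 ↦ 1
p1 = 2/3, p2 = 1 ↦ 1
p1 = 1, p2 = 0 ↦ 1
p1 = 1, p2 = 1/3 ↦ 1
p1 = 1, p2 = 2/3 ↦ 1
p1 = 1, p2 = 1 ↦ 1
Every assignment gives a value ≥ 1.

Yes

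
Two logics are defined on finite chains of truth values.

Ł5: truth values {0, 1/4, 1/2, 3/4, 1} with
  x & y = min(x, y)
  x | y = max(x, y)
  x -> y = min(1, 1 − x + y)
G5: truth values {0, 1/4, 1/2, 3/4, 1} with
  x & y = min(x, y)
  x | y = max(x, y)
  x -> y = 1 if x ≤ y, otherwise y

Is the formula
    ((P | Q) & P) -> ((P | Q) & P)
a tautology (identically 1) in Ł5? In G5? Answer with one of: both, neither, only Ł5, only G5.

both

In Ł5: every assignment gives 1 — tautology.
In G5: every assignment gives 1 — tautology.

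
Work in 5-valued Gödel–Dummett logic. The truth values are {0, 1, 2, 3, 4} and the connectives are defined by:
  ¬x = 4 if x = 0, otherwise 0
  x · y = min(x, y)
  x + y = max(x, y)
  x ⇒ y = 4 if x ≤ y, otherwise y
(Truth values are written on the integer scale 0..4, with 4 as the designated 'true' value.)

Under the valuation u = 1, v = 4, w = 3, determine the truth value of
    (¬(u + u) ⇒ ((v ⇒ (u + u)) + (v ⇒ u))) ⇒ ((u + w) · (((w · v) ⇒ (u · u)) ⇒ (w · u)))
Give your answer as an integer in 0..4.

u + u = 1 + 1 = 1
¬(u + u) = ¬1 = 0
u + u = 1 + 1 = 1
v ⇒ (u + u) = 4 ⇒ 1 = 1
v ⇒ u = 4 ⇒ 1 = 1
(v ⇒ (u + u)) + (v ⇒ u) = 1 + 1 = 1
¬(u + u) ⇒ ((v ⇒ (u + u)) + (v ⇒ u)) = 0 ⇒ 1 = 4
u + w = 1 + 3 = 3
w · v = 3 · 4 = 3
u · u = 1 · 1 = 1
(w · v) ⇒ (u · u) = 3 ⇒ 1 = 1
w · u = 3 · 1 = 1
((w · v) ⇒ (u · u)) ⇒ (w · u) = 1 ⇒ 1 = 4
(u + w) · (((w · v) ⇒ (u · u)) ⇒ (w · u)) = 3 · 4 = 3
(¬(u + u) ⇒ ((v ⇒ (u + u)) + (v ⇒ u))) ⇒ ((u + w) · (((w · v) ⇒ (u · u)) ⇒ (w · u))) = 4 ⇒ 3 = 3

3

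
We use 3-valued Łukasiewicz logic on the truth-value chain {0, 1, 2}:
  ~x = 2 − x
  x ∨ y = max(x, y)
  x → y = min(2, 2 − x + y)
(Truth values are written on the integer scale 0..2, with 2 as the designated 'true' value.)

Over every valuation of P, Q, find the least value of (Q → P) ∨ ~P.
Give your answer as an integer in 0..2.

Take P = 1, Q = 2:
Q → P = 2 → 1 = 1
~P = ~1 = 1
(Q → P) ∨ ~P = 1 ∨ 1 = 1
No assignment yields a value below 1, so this is the minimum.

1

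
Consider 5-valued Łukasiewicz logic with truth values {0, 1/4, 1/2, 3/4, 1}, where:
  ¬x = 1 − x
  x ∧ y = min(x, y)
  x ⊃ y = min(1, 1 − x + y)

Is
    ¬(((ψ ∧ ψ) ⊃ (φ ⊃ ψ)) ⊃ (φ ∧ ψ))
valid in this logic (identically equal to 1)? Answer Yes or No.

No

Counterexample: take φ = 1/4, ψ = 1/4.
ψ ∧ ψ = 1/4 ∧ 1/4 = 1/4
φ ⊃ ψ = 1/4 ⊃ 1/4 = 1
(ψ ∧ ψ) ⊃ (φ ⊃ ψ) = 1/4 ⊃ 1 = 1
φ ∧ ψ = 1/4 ∧ 1/4 = 1/4
((ψ ∧ ψ) ⊃ (φ ⊃ ψ)) ⊃ (φ ∧ ψ) = 1 ⊃ 1/4 = 1/4
¬(((ψ ∧ ψ) ⊃ (φ ⊃ ψ)) ⊃ (φ ∧ ψ)) = ¬1/4 = 3/4
This gives 3/4 ≠ 1.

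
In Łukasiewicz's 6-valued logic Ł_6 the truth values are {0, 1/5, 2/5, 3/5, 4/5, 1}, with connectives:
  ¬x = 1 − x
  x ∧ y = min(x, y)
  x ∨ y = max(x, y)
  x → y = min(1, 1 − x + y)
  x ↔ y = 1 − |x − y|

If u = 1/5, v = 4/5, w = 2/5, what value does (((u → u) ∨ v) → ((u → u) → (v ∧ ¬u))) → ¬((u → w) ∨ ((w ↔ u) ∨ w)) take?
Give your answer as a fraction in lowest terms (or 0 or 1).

1/5

u → u = 1/5 → 1/5 = 1
(u → u) ∨ v = 1 ∨ 4/5 = 1
u → u = 1/5 → 1/5 = 1
¬u = ¬1/5 = 4/5
v ∧ ¬u = 4/5 ∧ 4/5 = 4/5
(u → u) → (v ∧ ¬u) = 1 → 4/5 = 4/5
((u → u) ∨ v) → ((u → u) → (v ∧ ¬u)) = 1 → 4/5 = 4/5
u → w = 1/5 → 2/5 = 1
w ↔ u = 2/5 ↔ 1/5 = 4/5
(w ↔ u) ∨ w = 4/5 ∨ 2/5 = 4/5
(u → w) ∨ ((w ↔ u) ∨ w) = 1 ∨ 4/5 = 1
¬((u → w) ∨ ((w ↔ u) ∨ w)) = ¬1 = 0
(((u → u) ∨ v) → ((u → u) → (v ∧ ¬u))) → ¬((u → w) ∨ ((w ↔ u) ∨ w)) = 4/5 → 0 = 1/5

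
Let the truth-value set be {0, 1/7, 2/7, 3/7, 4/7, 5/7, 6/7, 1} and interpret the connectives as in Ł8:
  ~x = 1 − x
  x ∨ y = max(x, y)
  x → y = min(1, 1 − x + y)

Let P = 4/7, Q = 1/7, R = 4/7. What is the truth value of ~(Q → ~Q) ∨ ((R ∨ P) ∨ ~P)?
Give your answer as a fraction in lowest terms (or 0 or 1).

~Q = ~1/7 = 6/7
Q → ~Q = 1/7 → 6/7 = 1
~(Q → ~Q) = ~1 = 0
R ∨ P = 4/7 ∨ 4/7 = 4/7
~P = ~4/7 = 3/7
(R ∨ P) ∨ ~P = 4/7 ∨ 3/7 = 4/7
~(Q → ~Q) ∨ ((R ∨ P) ∨ ~P) = 0 ∨ 4/7 = 4/7

4/7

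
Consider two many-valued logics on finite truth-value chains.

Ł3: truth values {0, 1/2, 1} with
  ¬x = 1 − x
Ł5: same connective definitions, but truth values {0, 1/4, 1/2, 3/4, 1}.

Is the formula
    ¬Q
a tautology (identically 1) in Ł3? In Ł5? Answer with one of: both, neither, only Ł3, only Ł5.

neither

In Ł3: at Q = 1/2 the value is 1/2 — not a tautology.
In Ł5: at Q = 1/4 the value is 3/4 — not a tautology.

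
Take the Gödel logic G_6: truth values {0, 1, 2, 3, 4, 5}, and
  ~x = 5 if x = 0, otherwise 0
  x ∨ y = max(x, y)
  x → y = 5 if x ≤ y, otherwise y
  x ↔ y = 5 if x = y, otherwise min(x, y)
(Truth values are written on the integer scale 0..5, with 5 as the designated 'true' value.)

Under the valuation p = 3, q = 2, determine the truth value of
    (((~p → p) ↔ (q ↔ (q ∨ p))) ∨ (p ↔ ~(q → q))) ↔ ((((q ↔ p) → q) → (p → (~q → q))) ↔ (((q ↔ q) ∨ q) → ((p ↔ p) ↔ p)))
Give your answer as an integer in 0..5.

~p = ~3 = 0
~p → p = 0 → 3 = 5
q ∨ p = 2 ∨ 3 = 3
q ↔ (q ∨ p) = 2 ↔ 3 = 2
(~p → p) ↔ (q ↔ (q ∨ p)) = 5 ↔ 2 = 2
q → q = 2 → 2 = 5
~(q → q) = ~5 = 0
p ↔ ~(q → q) = 3 ↔ 0 = 0
((~p → p) ↔ (q ↔ (q ∨ p))) ∨ (p ↔ ~(q → q)) = 2 ∨ 0 = 2
q ↔ p = 2 ↔ 3 = 2
(q ↔ p) → q = 2 → 2 = 5
~q = ~2 = 0
~q → q = 0 → 2 = 5
p → (~q → q) = 3 → 5 = 5
((q ↔ p) → q) → (p → (~q → q)) = 5 → 5 = 5
q ↔ q = 2 ↔ 2 = 5
(q ↔ q) ∨ q = 5 ∨ 2 = 5
p ↔ p = 3 ↔ 3 = 5
(p ↔ p) ↔ p = 5 ↔ 3 = 3
((q ↔ q) ∨ q) → ((p ↔ p) ↔ p) = 5 → 3 = 3
(((q ↔ p) → q) → (p → (~q → q))) ↔ (((q ↔ q) ∨ q) → ((p ↔ p) ↔ p)) = 5 ↔ 3 = 3
(((~p → p) ↔ (q ↔ (q ∨ p))) ∨ (p ↔ ~(q → q))) ↔ ((((q ↔ p) → q) → (p → (~q → q))) ↔ (((q ↔ q) ∨ q) → ((p ↔ p) ↔ p))) = 2 ↔ 3 = 2

2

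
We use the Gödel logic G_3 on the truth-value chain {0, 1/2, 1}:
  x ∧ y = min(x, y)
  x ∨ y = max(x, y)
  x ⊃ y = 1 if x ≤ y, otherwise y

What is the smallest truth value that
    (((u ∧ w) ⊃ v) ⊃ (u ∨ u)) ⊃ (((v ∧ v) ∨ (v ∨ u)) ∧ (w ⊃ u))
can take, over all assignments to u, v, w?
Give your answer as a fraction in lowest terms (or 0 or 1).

Take u = 1/2, v = 0, w = 1/2:
u ∧ w = 1/2 ∧ 1/2 = 1/2
(u ∧ w) ⊃ v = 1/2 ⊃ 0 = 0
u ∨ u = 1/2 ∨ 1/2 = 1/2
((u ∧ w) ⊃ v) ⊃ (u ∨ u) = 0 ⊃ 1/2 = 1
v ∧ v = 0 ∧ 0 = 0
v ∨ u = 0 ∨ 1/2 = 1/2
(v ∧ v) ∨ (v ∨ u) = 0 ∨ 1/2 = 1/2
w ⊃ u = 1/2 ⊃ 1/2 = 1
((v ∧ v) ∨ (v ∨ u)) ∧ (w ⊃ u) = 1/2 ∧ 1 = 1/2
(((u ∧ w) ⊃ v) ⊃ (u ∨ u)) ⊃ (((v ∧ v) ∨ (v ∨ u)) ∧ (w ⊃ u)) = 1 ⊃ 1/2 = 1/2
No assignment yields a value below 1/2, so this is the minimum.

1/2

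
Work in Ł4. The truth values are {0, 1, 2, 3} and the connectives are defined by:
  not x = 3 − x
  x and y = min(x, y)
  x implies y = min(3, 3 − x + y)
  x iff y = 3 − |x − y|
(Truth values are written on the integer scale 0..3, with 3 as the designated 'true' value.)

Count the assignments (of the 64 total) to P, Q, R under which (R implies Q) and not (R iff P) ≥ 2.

value 3: 5 assignments (counts)
value 2: 14 assignments (counts)
value 1: 26 assignments
value 0: 19 assignments
So 19 of the 64 assignments meet the threshold.

19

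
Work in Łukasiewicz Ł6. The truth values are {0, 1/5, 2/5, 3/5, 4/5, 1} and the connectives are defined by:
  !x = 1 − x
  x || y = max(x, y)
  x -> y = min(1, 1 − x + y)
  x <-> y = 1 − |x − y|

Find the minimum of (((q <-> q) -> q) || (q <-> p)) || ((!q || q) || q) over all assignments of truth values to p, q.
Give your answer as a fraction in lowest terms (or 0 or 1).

3/5

Take p = 0, q = 2/5:
q <-> q = 2/5 <-> 2/5 = 1
(q <-> q) -> q = 1 -> 2/5 = 2/5
q <-> p = 2/5 <-> 0 = 3/5
((q <-> q) -> q) || (q <-> p) = 2/5 || 3/5 = 3/5
!q = !2/5 = 3/5
!q || q = 3/5 || 2/5 = 3/5
(!q || q) || q = 3/5 || 2/5 = 3/5
(((q <-> q) -> q) || (q <-> p)) || ((!q || q) || q) = 3/5 || 3/5 = 3/5
No assignment yields a value below 3/5, so this is the minimum.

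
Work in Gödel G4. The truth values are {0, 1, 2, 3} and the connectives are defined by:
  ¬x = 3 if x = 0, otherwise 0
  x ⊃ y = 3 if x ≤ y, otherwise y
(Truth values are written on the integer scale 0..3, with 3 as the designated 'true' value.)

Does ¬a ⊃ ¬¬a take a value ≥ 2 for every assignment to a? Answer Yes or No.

Counterexample: take a = 0.
¬a = ¬0 = 3
¬a = ¬0 = 3
¬¬a = ¬3 = 0
¬a ⊃ ¬¬a = 3 ⊃ 0 = 0
This gives 0, which is below 2.

No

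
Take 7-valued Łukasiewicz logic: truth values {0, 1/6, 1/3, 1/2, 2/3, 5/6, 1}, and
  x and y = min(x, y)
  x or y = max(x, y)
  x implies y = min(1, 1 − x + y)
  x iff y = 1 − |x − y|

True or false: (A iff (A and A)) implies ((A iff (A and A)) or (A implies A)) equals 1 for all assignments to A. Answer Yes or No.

Yes

A = 0 ↦ 1
A = 1/6 ↦ 1
A = 1/3 ↦ 1
A = 1/2 ↦ 1
A = 2/3 ↦ 1
A = 5/6 ↦ 1
A = 1 ↦ 1
Every assignment gives a value ≥ 1.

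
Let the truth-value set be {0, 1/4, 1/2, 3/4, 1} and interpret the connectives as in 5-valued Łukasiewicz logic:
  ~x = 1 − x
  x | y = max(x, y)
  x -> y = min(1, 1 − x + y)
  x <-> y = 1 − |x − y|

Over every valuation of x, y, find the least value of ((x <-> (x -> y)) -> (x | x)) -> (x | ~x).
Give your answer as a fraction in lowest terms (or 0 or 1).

Take x = 1/2, y = 1/2:
x -> y = 1/2 -> 1/2 = 1
x <-> (x -> y) = 1/2 <-> 1 = 1/2
x | x = 1/2 | 1/2 = 1/2
(x <-> (x -> y)) -> (x | x) = 1/2 -> 1/2 = 1
~x = ~1/2 = 1/2
x | ~x = 1/2 | 1/2 = 1/2
((x <-> (x -> y)) -> (x | x)) -> (x | ~x) = 1 -> 1/2 = 1/2
No assignment yields a value below 1/2, so this is the minimum.

1/2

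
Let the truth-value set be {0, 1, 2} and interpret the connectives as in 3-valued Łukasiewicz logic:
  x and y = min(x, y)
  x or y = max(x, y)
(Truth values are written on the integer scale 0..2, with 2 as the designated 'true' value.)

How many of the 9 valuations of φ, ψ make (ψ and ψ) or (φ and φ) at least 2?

5

φ = 0, ψ = 0 ↦ 0  <
φ = 0, ψ = 1 ↦ 1  <
φ = 0, ψ = 2 ↦ 2  ≥
φ = 1, ψ = 0 ↦ 1  <
φ = 1, ψ = 1 ↦ 1  <
φ = 1, ψ = 2 ↦ 2  ≥
φ = 2, ψ = 0 ↦ 2  ≥
φ = 2, ψ = 1 ↦ 2  ≥
φ = 2, ψ = 2 ↦ 2  ≥
So 5 of the 9 assignments meet the threshold.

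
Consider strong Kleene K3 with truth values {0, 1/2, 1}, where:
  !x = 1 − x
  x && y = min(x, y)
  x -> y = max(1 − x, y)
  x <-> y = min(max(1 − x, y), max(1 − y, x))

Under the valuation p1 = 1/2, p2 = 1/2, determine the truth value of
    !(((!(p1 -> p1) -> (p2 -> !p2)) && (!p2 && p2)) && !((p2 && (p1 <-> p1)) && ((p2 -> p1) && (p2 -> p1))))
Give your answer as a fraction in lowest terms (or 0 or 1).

p1 -> p1 = 1/2 -> 1/2 = 1/2
!(p1 -> p1) = !1/2 = 1/2
!p2 = !1/2 = 1/2
p2 -> !p2 = 1/2 -> 1/2 = 1/2
!(p1 -> p1) -> (p2 -> !p2) = 1/2 -> 1/2 = 1/2
!p2 = !1/2 = 1/2
!p2 && p2 = 1/2 && 1/2 = 1/2
(!(p1 -> p1) -> (p2 -> !p2)) && (!p2 && p2) = 1/2 && 1/2 = 1/2
p1 <-> p1 = 1/2 <-> 1/2 = 1/2
p2 && (p1 <-> p1) = 1/2 && 1/2 = 1/2
p2 -> p1 = 1/2 -> 1/2 = 1/2
p2 -> p1 = 1/2 -> 1/2 = 1/2
(p2 -> p1) && (p2 -> p1) = 1/2 && 1/2 = 1/2
(p2 && (p1 <-> p1)) && ((p2 -> p1) && (p2 -> p1)) = 1/2 && 1/2 = 1/2
!((p2 && (p1 <-> p1)) && ((p2 -> p1) && (p2 -> p1))) = !1/2 = 1/2
((!(p1 -> p1) -> (p2 -> !p2)) && (!p2 && p2)) && !((p2 && (p1 <-> p1)) && ((p2 -> p1) && (p2 -> p1))) = 1/2 && 1/2 = 1/2
!(((!(p1 -> p1) -> (p2 -> !p2)) && (!p2 && p2)) && !((p2 && (p1 <-> p1)) && ((p2 -> p1) && (p2 -> p1)))) = !1/2 = 1/2

1/2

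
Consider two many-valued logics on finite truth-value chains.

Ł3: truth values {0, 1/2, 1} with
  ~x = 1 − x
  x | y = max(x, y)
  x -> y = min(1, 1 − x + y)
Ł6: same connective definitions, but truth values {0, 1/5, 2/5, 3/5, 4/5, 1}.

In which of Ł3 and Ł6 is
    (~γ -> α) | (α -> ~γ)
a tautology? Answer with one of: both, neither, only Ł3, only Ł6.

In Ł3: every assignment gives 1 — tautology.
In Ł6: every assignment gives 1 — tautology.

both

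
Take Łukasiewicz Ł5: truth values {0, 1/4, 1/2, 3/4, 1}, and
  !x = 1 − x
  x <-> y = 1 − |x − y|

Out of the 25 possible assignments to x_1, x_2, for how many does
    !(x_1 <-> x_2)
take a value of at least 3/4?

value 1: 2 assignments (counts)
value 3/4: 4 assignments (counts)
value 1/2: 6 assignments
value 1/4: 8 assignments
value 0: 5 assignments
So 6 of the 25 assignments meet the threshold.

6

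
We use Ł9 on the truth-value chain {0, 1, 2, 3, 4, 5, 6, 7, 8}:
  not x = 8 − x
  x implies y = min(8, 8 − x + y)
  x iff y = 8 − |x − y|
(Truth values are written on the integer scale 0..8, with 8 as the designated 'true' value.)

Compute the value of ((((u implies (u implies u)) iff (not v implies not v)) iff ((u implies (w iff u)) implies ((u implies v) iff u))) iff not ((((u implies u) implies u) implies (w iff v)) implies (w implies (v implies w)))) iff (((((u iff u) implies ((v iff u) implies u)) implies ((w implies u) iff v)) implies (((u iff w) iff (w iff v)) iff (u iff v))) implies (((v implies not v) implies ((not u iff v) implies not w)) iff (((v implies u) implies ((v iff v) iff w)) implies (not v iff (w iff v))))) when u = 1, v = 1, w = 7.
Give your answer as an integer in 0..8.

6

u implies u = 1 implies 1 = 8
u implies (u implies u) = 1 implies 8 = 8
not v = not 1 = 7
not v = not 1 = 7
not v implies not v = 7 implies 7 = 8
(u implies (u implies u)) iff (not v implies not v) = 8 iff 8 = 8
w iff u = 7 iff 1 = 2
u implies (w iff u) = 1 implies 2 = 8
u implies v = 1 implies 1 = 8
(u implies v) iff u = 8 iff 1 = 1
(u implies (w iff u)) implies ((u implies v) iff u) = 8 implies 1 = 1
((u implies (u implies u)) iff (not v implies not v)) iff ((u implies (w iff u)) implies ((u implies v) iff u)) = 8 iff 1 = 1
u implies u = 1 implies 1 = 8
(u implies u) implies u = 8 implies 1 = 1
w iff v = 7 iff 1 = 2
((u implies u) implies u) implies (w iff v) = 1 implies 2 = 8
v implies w = 1 implies 7 = 8
w implies (v implies w) = 7 implies 8 = 8
(((u implies u) implies u) implies (w iff v)) implies (w implies (v implies w)) = 8 implies 8 = 8
not ((((u implies u) implies u) implies (w iff v)) implies (w implies (v implies w))) = not 8 = 0
(((u implies (u implies u)) iff (not v implies not v)) iff ((u implies (w iff u)) implies ((u implies v) iff u))) iff not ((((u implies u) implies u) implies (w iff v)) implies (w implies (v implies w))) = 1 iff 0 = 7
u iff u = 1 iff 1 = 8
v iff u = 1 iff 1 = 8
(v iff u) implies u = 8 implies 1 = 1
(u iff u) implies ((v iff u) implies u) = 8 implies 1 = 1
w implies u = 7 implies 1 = 2
(w implies u) iff v = 2 iff 1 = 7
((u iff u) implies ((v iff u) implies u)) implies ((w implies u) iff v) = 1 implies 7 = 8
u iff w = 1 iff 7 = 2
w iff v = 7 iff 1 = 2
(u iff w) iff (w iff v) = 2 iff 2 = 8
u iff v = 1 iff 1 = 8
((u iff w) iff (w iff v)) iff (u iff v) = 8 iff 8 = 8
(((u iff u) implies ((v iff u) implies u)) implies ((w implies u) iff v)) implies (((u iff w) iff (w iff v)) iff (u iff v)) = 8 implies 8 = 8
not v = not 1 = 7
v implies not v = 1 implies 7 = 8
not u = not 1 = 7
not u iff v = 7 iff 1 = 2
not w = not 7 = 1
(not u iff v) implies not w = 2 implies 1 = 7
(v implies not v) implies ((not u iff v) implies not w) = 8 implies 7 = 7
v implies u = 1 implies 1 = 8
v iff v = 1 iff 1 = 8
(v iff v) iff w = 8 iff 7 = 7
(v implies u) implies ((v iff v) iff w) = 8 implies 7 = 7
not v = not 1 = 7
w iff v = 7 iff 1 = 2
not v iff (w iff v) = 7 iff 2 = 3
((v implies u) implies ((v iff v) iff w)) implies (not v iff (w iff v)) = 7 implies 3 = 4
((v implies not v) implies ((not u iff v) implies not w)) iff (((v implies u) implies ((v iff v) iff w)) implies (not v iff (w iff v))) = 7 iff 4 = 5
((((u iff u) implies ((v iff u) implies u)) implies ((w implies u) iff v)) implies (((u iff w) iff (w iff v)) iff (u iff v))) implies (((v implies not v) implies ((not u iff v) implies not w)) iff (((v implies u) implies ((v iff v) iff w)) implies (not v iff (w iff v)))) = 8 implies 5 = 5
((((u implies (u implies u)) iff (not v implies not v)) iff ((u implies (w iff u)) implies ((u implies v) iff u))) iff not ((((u implies u) implies u) implies (w iff v)) implies (w implies (v implies w)))) iff (((((u iff u) implies ((v iff u) implies u)) implies ((w implies u) iff v)) implies (((u iff w) iff (w iff v)) iff (u iff v))) implies (((v implies not v) implies ((not u iff v) implies not w)) iff (((v implies u) implies ((v iff v) iff w)) implies (not v iff (w iff v))))) = 7 iff 5 = 6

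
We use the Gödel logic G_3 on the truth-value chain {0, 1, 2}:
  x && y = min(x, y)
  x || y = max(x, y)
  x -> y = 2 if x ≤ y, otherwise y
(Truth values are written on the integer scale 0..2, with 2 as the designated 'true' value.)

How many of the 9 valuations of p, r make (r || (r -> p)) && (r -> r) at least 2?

p = 0, r = 0 ↦ 2  ≥
p = 0, r = 1 ↦ 1  <
p = 0, r = 2 ↦ 2  ≥
p = 1, r = 0 ↦ 2  ≥
p = 1, r = 1 ↦ 2  ≥
p = 1, r = 2 ↦ 2  ≥
p = 2, r = 0 ↦ 2  ≥
p = 2, r = 1 ↦ 2  ≥
p = 2, r = 2 ↦ 2  ≥
So 8 of the 9 assignments meet the threshold.

8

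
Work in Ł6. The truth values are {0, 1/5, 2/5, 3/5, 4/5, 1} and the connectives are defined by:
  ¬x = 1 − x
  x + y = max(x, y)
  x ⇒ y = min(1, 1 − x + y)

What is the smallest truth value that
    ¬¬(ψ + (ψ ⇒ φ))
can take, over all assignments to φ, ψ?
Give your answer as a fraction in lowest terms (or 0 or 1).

Take φ = 0, ψ = 2/5:
ψ ⇒ φ = 2/5 ⇒ 0 = 3/5
ψ + (ψ ⇒ φ) = 2/5 + 3/5 = 3/5
¬(ψ + (ψ ⇒ φ)) = ¬3/5 = 2/5
¬¬(ψ + (ψ ⇒ φ)) = ¬2/5 = 3/5
No assignment yields a value below 3/5, so this is the minimum.

3/5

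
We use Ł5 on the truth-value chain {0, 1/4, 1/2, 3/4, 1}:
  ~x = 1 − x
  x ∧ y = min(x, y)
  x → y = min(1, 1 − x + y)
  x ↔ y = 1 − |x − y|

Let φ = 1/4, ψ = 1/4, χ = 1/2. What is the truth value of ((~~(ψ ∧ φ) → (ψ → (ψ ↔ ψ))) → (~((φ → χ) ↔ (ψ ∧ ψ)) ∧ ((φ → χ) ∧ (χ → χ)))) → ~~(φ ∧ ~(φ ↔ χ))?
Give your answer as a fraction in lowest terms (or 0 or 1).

1/2

ψ ∧ φ = 1/4 ∧ 1/4 = 1/4
~(ψ ∧ φ) = ~1/4 = 3/4
~~(ψ ∧ φ) = ~3/4 = 1/4
ψ ↔ ψ = 1/4 ↔ 1/4 = 1
ψ → (ψ ↔ ψ) = 1/4 → 1 = 1
~~(ψ ∧ φ) → (ψ → (ψ ↔ ψ)) = 1/4 → 1 = 1
φ → χ = 1/4 → 1/2 = 1
ψ ∧ ψ = 1/4 ∧ 1/4 = 1/4
(φ → χ) ↔ (ψ ∧ ψ) = 1 ↔ 1/4 = 1/4
~((φ → χ) ↔ (ψ ∧ ψ)) = ~1/4 = 3/4
φ → χ = 1/4 → 1/2 = 1
χ → χ = 1/2 → 1/2 = 1
(φ → χ) ∧ (χ → χ) = 1 ∧ 1 = 1
~((φ → χ) ↔ (ψ ∧ ψ)) ∧ ((φ → χ) ∧ (χ → χ)) = 3/4 ∧ 1 = 3/4
(~~(ψ ∧ φ) → (ψ → (ψ ↔ ψ))) → (~((φ → χ) ↔ (ψ ∧ ψ)) ∧ ((φ → χ) ∧ (χ → χ))) = 1 → 3/4 = 3/4
φ ↔ χ = 1/4 ↔ 1/2 = 3/4
~(φ ↔ χ) = ~3/4 = 1/4
φ ∧ ~(φ ↔ χ) = 1/4 ∧ 1/4 = 1/4
~(φ ∧ ~(φ ↔ χ)) = ~1/4 = 3/4
~~(φ ∧ ~(φ ↔ χ)) = ~3/4 = 1/4
((~~(ψ ∧ φ) → (ψ → (ψ ↔ ψ))) → (~((φ → χ) ↔ (ψ ∧ ψ)) ∧ ((φ → χ) ∧ (χ → χ)))) → ~~(φ ∧ ~(φ ↔ χ)) = 3/4 → 1/4 = 1/2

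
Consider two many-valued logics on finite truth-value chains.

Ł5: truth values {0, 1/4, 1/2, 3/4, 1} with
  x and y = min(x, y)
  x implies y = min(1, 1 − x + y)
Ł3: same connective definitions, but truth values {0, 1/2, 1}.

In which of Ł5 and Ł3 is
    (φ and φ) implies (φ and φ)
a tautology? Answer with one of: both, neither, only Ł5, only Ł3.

In Ł5: every assignment gives 1 — tautology.
In Ł3: every assignment gives 1 — tautology.

both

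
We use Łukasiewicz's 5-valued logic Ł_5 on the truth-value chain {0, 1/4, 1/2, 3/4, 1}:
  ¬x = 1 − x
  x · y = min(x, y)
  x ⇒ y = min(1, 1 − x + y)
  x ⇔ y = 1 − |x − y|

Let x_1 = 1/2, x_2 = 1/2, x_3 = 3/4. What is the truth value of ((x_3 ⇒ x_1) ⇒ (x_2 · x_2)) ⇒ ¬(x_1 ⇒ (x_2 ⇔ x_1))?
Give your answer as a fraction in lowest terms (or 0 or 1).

1/4

x_3 ⇒ x_1 = 3/4 ⇒ 1/2 = 3/4
x_2 · x_2 = 1/2 · 1/2 = 1/2
(x_3 ⇒ x_1) ⇒ (x_2 · x_2) = 3/4 ⇒ 1/2 = 3/4
x_2 ⇔ x_1 = 1/2 ⇔ 1/2 = 1
x_1 ⇒ (x_2 ⇔ x_1) = 1/2 ⇒ 1 = 1
¬(x_1 ⇒ (x_2 ⇔ x_1)) = ¬1 = 0
((x_3 ⇒ x_1) ⇒ (x_2 · x_2)) ⇒ ¬(x_1 ⇒ (x_2 ⇔ x_1)) = 3/4 ⇒ 0 = 1/4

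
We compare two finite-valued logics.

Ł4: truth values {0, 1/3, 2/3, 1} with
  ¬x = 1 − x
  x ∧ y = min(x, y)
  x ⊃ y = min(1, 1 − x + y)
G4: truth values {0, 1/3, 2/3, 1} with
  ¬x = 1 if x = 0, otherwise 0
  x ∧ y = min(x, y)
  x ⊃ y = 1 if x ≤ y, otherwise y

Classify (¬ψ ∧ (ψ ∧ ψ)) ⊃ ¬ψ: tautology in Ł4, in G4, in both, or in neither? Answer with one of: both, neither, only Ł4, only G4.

In Ł4: every assignment gives 1 — tautology.
In G4: every assignment gives 1 — tautology.

both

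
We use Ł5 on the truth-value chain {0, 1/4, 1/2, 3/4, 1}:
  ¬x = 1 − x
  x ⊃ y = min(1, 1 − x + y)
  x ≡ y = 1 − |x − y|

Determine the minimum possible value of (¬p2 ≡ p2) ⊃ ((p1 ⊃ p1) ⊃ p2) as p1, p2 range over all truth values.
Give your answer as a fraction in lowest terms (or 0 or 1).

Take p1 = 0, p2 = 1/2:
¬p2 = ¬1/2 = 1/2
¬p2 ≡ p2 = 1/2 ≡ 1/2 = 1
p1 ⊃ p1 = 0 ⊃ 0 = 1
(p1 ⊃ p1) ⊃ p2 = 1 ⊃ 1/2 = 1/2
(¬p2 ≡ p2) ⊃ ((p1 ⊃ p1) ⊃ p2) = 1 ⊃ 1/2 = 1/2
No assignment yields a value below 1/2, so this is the minimum.

1/2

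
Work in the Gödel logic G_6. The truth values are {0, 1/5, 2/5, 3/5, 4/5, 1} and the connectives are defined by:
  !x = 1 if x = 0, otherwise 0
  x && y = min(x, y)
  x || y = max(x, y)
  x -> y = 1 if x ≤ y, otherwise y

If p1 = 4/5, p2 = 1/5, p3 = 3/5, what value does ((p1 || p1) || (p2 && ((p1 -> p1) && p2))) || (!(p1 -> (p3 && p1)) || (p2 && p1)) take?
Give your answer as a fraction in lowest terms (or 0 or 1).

p1 || p1 = 4/5 || 4/5 = 4/5
p1 -> p1 = 4/5 -> 4/5 = 1
(p1 -> p1) && p2 = 1 && 1/5 = 1/5
p2 && ((p1 -> p1) && p2) = 1/5 && 1/5 = 1/5
(p1 || p1) || (p2 && ((p1 -> p1) && p2)) = 4/5 || 1/5 = 4/5
p3 && p1 = 3/5 && 4/5 = 3/5
p1 -> (p3 && p1) = 4/5 -> 3/5 = 3/5
!(p1 -> (p3 && p1)) = !3/5 = 0
p2 && p1 = 1/5 && 4/5 = 1/5
!(p1 -> (p3 && p1)) || (p2 && p1) = 0 || 1/5 = 1/5
((p1 || p1) || (p2 && ((p1 -> p1) && p2))) || (!(p1 -> (p3 && p1)) || (p2 && p1)) = 4/5 || 1/5 = 4/5

4/5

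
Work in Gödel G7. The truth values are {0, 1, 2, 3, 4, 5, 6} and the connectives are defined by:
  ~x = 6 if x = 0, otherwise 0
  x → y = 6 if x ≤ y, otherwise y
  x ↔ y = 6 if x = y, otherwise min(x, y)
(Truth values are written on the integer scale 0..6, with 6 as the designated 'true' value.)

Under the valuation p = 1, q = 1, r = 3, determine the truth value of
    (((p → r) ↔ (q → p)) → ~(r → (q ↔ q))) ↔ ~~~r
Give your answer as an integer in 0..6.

6

p → r = 1 → 3 = 6
q → p = 1 → 1 = 6
(p → r) ↔ (q → p) = 6 ↔ 6 = 6
q ↔ q = 1 ↔ 1 = 6
r → (q ↔ q) = 3 → 6 = 6
~(r → (q ↔ q)) = ~6 = 0
((p → r) ↔ (q → p)) → ~(r → (q ↔ q)) = 6 → 0 = 0
~r = ~3 = 0
~~r = ~0 = 6
~~~r = ~6 = 0
(((p → r) ↔ (q → p)) → ~(r → (q ↔ q))) ↔ ~~~r = 0 ↔ 0 = 6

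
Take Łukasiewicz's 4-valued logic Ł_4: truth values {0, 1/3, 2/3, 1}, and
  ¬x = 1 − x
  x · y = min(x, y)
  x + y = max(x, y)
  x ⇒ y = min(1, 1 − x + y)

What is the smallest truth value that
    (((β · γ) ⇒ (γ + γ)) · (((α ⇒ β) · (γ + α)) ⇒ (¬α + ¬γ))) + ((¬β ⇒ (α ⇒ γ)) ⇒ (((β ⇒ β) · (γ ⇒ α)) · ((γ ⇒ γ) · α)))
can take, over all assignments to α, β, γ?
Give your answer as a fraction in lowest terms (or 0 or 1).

2/3

Take α = 1/3, β = 1/3, γ = 1:
β · γ = 1/3 · 1 = 1/3
γ + γ = 1 + 1 = 1
(β · γ) ⇒ (γ + γ) = 1/3 ⇒ 1 = 1
α ⇒ β = 1/3 ⇒ 1/3 = 1
γ + α = 1 + 1/3 = 1
(α ⇒ β) · (γ + α) = 1 · 1 = 1
¬α = ¬1/3 = 2/3
¬γ = ¬1 = 0
¬α + ¬γ = 2/3 + 0 = 2/3
((α ⇒ β) · (γ + α)) ⇒ (¬α + ¬γ) = 1 ⇒ 2/3 = 2/3
((β · γ) ⇒ (γ + γ)) · (((α ⇒ β) · (γ + α)) ⇒ (¬α + ¬γ)) = 1 · 2/3 = 2/3
¬β = ¬1/3 = 2/3
α ⇒ γ = 1/3 ⇒ 1 = 1
¬β ⇒ (α ⇒ γ) = 2/3 ⇒ 1 = 1
β ⇒ β = 1/3 ⇒ 1/3 = 1
γ ⇒ α = 1 ⇒ 1/3 = 1/3
(β ⇒ β) · (γ ⇒ α) = 1 · 1/3 = 1/3
γ ⇒ γ = 1 ⇒ 1 = 1
(γ ⇒ γ) · α = 1 · 1/3 = 1/3
((β ⇒ β) · (γ ⇒ α)) · ((γ ⇒ γ) · α) = 1/3 · 1/3 = 1/3
(¬β ⇒ (α ⇒ γ)) ⇒ (((β ⇒ β) · (γ ⇒ α)) · ((γ ⇒ γ) · α)) = 1 ⇒ 1/3 = 1/3
(((β · γ) ⇒ (γ + γ)) · (((α ⇒ β) · (γ + α)) ⇒ (¬α + ¬γ))) + ((¬β ⇒ (α ⇒ γ)) ⇒ (((β ⇒ β) · (γ ⇒ α)) · ((γ ⇒ γ) · α))) = 2/3 + 1/3 = 2/3
No assignment yields a value below 2/3, so this is the minimum.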